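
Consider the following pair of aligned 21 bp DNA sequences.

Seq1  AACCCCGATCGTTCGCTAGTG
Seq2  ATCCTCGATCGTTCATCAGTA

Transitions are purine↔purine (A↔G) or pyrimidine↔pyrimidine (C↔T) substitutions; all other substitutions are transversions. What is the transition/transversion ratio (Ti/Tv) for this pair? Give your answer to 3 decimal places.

5.000

The sequences differ at positions 2 (A/T, transversion), 5 (C/T, transition), 15 (G/A, transition), 16 (C/T, transition), 17 (T/C, transition), 21 (G/A, transition).
Of the 6 differences, 5 transitions and 1 transversion, so Ti/Tv = 5/1 = 5.000.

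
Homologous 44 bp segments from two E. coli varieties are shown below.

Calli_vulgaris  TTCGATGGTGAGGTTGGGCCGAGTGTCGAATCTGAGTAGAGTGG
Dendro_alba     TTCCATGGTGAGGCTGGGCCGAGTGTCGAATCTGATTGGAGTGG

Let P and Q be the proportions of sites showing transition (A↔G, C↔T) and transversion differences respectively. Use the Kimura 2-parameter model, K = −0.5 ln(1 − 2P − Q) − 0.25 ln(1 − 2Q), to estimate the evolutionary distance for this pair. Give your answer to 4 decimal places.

0.0971

Differing sites — 4:G/C (Tv); 14:T/C (Ti); 36:G/T (Tv); 38:A/G (Ti).
Of the 4 differences, 2 transitions and 2 transversions over 44 sites: P = 2/44 = 0.045455, Q = 2/44 = 0.045455.
d = −0.5·ln(0.863635) − 0.25·ln(0.909090) = −0.5·(-0.146605) − 0.25·(-0.095311) = 0.0971.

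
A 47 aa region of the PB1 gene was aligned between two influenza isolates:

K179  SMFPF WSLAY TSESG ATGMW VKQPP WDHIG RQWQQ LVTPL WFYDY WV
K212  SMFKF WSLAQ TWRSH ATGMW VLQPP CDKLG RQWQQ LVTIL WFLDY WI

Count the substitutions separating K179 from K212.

Differing sites — 4:P/K; 10:Y/Q; 12:S/W; 13:E/R; 15:G/H; 22:K/L; 26:W/C; 28:H/K; 29:I/L; 39:P/I; 43:Y/L; 47:V/I.
That gives 12 mismatches out of 47 aligned sites, so the Hamming distance is 12.

12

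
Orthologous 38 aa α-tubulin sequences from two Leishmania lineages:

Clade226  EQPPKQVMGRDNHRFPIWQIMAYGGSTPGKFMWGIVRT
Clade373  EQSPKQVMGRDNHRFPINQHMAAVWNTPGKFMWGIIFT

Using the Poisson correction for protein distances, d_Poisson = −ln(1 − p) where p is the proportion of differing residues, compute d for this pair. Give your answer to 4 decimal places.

0.2703

The sequences differ at positions 3 (P/S), 18 (W/N), 20 (I/H), 23 (Y/A), 24 (G/V), 25 (G/W), 26 (S/N), 36 (V/I), 37 (R/F).
p = 9/38 = 0.236842.
d = −ln(1 − 0.236842) = −ln(0.763158) = 0.2703.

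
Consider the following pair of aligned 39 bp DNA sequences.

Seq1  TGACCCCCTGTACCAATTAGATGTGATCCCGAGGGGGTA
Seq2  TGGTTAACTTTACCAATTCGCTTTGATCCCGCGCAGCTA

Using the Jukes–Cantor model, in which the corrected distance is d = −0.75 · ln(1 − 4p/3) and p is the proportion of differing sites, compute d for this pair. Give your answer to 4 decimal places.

0.4408

The sequences differ at positions 3 (A/G), 4 (C/T), 5 (C/T), 6 (C/A), 7 (C/A), 10 (G/T), 19 (A/C), 21 (A/C), 23 (G/T), 32 (A/C), 34 (G/C), 35 (G/A), 37 (G/C).
p = 13/39 = 0.333333.
d = −0.75 · ln(1 − (4/3)·0.333333) = −0.75 · ln(0.555556) = −0.75 · (-0.587786) = 0.4408.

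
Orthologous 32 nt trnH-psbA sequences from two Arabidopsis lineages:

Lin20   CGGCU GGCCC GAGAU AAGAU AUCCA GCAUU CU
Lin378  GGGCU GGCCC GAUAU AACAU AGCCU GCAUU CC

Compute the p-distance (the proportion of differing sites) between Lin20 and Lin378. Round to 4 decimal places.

Mismatches occur at site 1 (C/G), site 13 (G/U), site 18 (G/C), site 22 (U/G), site 25 (A/U), site 32 (U/C).
There are 6 differences over 32 sites, so p = 6/32 = 0.1875.

0.1875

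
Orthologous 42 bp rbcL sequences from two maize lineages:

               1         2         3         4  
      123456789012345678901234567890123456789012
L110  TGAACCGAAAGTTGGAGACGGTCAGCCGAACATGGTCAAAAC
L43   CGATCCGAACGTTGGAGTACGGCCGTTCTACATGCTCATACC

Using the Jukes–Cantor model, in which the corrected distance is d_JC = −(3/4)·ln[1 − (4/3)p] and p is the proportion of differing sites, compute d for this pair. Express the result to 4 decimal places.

Mismatches occur at site 1 (T→C), site 4 (A→T), site 10 (A→C), site 18 (A→T), site 19 (C→A), site 20 (G→C), site 22 (T→G), site 24 (A→C), site 26 (C→T), site 27 (C→T), site 28 (G→C), site 29 (A→T), site 35 (G→C), site 39 (A→T), site 41 (A→C).
p = 15/42 = 0.357143.
d = −0.75 · ln(1 − (4/3)·0.357143) = −0.75 · ln(0.523809) = −0.75 · (-0.646628) = 0.4850.

0.4850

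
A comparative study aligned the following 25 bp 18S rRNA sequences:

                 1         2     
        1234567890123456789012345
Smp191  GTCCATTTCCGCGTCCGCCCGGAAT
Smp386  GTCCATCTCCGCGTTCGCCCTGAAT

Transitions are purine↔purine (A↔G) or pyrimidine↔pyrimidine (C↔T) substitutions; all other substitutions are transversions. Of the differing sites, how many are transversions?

1

Differing sites — 7:T/C (Ti); 15:C/T (Ti); 21:G/T (Tv).
Of the 3 differences, 2 transitions and 1 transversion, so the answer is 1.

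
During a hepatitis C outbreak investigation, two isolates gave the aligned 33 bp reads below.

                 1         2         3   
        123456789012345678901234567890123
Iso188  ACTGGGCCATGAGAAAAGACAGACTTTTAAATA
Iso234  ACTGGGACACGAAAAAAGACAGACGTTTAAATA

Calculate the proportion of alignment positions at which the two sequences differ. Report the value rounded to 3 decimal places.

0.121

Mismatches occur at site 7 (C/A), site 10 (T/C), site 13 (G/A), site 25 (T/G).
There are 4 differences over 33 sites, so p = 4/33 = 0.121.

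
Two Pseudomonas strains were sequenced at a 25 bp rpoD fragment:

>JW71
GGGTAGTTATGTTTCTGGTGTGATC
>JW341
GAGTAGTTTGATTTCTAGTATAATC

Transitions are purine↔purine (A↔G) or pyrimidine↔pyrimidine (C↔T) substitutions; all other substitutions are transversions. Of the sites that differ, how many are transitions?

The sequences differ at positions 2 (G/A, transition), 9 (A/T, transversion), 10 (T/G, transversion), 11 (G/A, transition), 17 (G/A, transition), 20 (G/A, transition), 22 (G/A, transition).
Of the 7 differences, 5 transitions and 2 transversions, so the answer is 5.

5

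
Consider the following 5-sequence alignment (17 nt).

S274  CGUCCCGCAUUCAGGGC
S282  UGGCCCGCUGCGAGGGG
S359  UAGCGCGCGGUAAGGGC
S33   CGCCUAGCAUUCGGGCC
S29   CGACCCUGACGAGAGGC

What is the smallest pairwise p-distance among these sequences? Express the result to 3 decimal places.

0.294

Pairwise Hamming distances:
  S274 vs S282: 7
  S274 vs S359: 7
  S274 vs S33: 5
  S274 vs S29: 8
  S282 vs S359: 6
  S282 vs S33: 11
  S282 vs S29: 11
  S359 vs S33: 10
  S359 vs S29: 11
  S33 vs S29: 10
The smallest is 5 mismatches, between S274 and S33; p = 5/17 = 0.294.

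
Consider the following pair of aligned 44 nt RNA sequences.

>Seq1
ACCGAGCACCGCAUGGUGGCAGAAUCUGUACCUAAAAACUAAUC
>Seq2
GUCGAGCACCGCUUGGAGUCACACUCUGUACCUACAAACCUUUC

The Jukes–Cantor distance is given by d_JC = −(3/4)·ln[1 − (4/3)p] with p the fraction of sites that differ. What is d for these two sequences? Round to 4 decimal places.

0.3041

Mismatches occur at site 1 (A→G), site 2 (C→U), site 13 (A→U), site 17 (U→A), site 19 (G→U), site 22 (G→C), site 24 (A→C), site 35 (A→C), site 40 (U→C), site 41 (A→U), site 42 (A→U).
p = 11/44 = 0.250000.
d = −0.75 · ln(1 − (4/3)·0.250000) = −0.75 · ln(0.666667) = −0.75 · (-0.405465) = 0.3041.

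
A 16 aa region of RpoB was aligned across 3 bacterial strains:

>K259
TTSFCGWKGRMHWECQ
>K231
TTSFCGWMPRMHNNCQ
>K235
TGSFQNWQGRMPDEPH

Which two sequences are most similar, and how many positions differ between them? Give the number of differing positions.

4

Pairwise Hamming distances:
  K259 vs K231: 4
  K259 vs K235: 8
  K231 vs K235: 10
The smallest is 4, between K259 and K231.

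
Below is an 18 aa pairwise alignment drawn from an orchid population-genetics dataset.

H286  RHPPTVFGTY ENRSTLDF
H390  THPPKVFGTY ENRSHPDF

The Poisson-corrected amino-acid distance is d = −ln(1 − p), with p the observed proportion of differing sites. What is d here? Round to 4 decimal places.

0.2513

Mismatches occur at site 1 (R/T), site 5 (T/K), site 15 (T/H), site 16 (L/P).
p = 4/18 = 0.222222.
d = −ln(1 − 0.222222) = −ln(0.777778) = 0.2513.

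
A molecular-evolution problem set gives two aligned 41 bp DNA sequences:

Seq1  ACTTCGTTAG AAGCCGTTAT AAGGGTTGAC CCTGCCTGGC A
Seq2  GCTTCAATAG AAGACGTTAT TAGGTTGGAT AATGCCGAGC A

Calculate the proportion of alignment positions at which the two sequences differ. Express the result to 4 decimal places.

0.2927

Differing sites — 1:A/G; 6:G/A; 7:T/A; 14:C/A; 21:A/T; 25:G/T; 27:T/G; 30:C/T; 31:C/A; 32:C/A; 37:T/G; 38:G/A.
There are 12 differences over 41 sites, so p = 12/41 = 0.2927.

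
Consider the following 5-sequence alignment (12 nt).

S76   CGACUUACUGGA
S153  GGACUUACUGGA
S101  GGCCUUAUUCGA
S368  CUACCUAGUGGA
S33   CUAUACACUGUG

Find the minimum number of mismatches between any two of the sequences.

1

Pairwise Hamming distances:
  S76 vs S153: 1
  S76 vs S101: 4
  S76 vs S368: 3
  S76 vs S33: 6
  S153 vs S101: 3
  S153 vs S368: 4
  S153 vs S33: 7
  S101 vs S368: 6
  S101 vs S33: 10
  S368 vs S33: 6
The smallest is 1, between S76 and S153.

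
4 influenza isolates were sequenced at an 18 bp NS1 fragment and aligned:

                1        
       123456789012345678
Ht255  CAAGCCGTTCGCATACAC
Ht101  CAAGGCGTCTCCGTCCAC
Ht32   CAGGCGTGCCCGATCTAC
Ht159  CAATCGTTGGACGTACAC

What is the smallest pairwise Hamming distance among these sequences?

6

Pairwise Hamming distances:
  Ht255 vs Ht101: 6
  Ht255 vs Ht32: 9
  Ht255 vs Ht159: 7
  Ht101 vs Ht32: 9
  Ht101 vs Ht159: 8
  Ht32 vs Ht159: 10
The smallest is 6, between Ht255 and Ht101.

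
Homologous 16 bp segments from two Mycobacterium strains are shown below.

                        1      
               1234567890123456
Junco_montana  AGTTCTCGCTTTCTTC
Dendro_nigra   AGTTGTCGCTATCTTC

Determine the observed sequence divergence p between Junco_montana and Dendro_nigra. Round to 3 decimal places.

0.125

Differing sites — 5:C/G; 11:T/A.
There are 2 differences over 16 sites, so p = 2/16 = 0.125.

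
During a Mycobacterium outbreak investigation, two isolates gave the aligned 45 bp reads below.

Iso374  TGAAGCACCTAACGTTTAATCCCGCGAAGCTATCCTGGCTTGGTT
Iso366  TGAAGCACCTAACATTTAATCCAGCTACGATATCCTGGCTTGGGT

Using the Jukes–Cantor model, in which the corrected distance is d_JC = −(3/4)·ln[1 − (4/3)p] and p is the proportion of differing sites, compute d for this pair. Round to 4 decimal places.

Mismatches occur at site 14 (G→A), site 23 (C→A), site 26 (G→T), site 28 (A→C), site 30 (C→A), site 44 (T→G).
p = 6/45 = 0.133333.
d = −0.75 · ln(1 − (4/3)·0.133333) = −0.75 · ln(0.822223) = −0.75 · (-0.195744) = 0.1468.

0.1468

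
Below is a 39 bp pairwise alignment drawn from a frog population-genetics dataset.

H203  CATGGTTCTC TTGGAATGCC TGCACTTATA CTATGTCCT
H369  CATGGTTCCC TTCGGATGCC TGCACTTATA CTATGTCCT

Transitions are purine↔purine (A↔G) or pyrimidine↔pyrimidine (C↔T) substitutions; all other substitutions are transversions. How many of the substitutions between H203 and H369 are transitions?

Differing sites — 9:T/C (Ti); 13:G/C (Tv); 15:A/G (Ti).
Of the 3 differences, 2 transitions and 1 transversion, so the answer is 2.

2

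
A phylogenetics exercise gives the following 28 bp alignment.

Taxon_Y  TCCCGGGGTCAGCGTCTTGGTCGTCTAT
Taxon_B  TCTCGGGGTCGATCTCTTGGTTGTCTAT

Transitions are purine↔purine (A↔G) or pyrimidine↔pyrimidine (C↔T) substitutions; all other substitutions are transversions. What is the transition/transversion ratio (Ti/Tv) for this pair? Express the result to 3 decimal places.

5.000

The sequences differ at positions 3 (C/T, transition), 11 (A/G, transition), 12 (G/A, transition), 13 (C/T, transition), 14 (G/C, transversion), 22 (C/T, transition).
Of the 6 differences, 5 transitions and 1 transversion, so Ti/Tv = 5/1 = 5.000.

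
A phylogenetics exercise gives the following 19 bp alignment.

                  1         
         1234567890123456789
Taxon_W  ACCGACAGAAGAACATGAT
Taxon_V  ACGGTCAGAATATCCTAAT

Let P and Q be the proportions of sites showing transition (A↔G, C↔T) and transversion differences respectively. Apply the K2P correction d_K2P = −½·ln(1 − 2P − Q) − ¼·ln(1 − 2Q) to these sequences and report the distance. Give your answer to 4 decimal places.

Differing sites — 3:C/G (Tv); 5:A/T (Tv); 11:G/T (Tv); 13:A/T (Tv); 15:A/C (Tv); 17:G/A (Ti).
Of the 6 differences, 1 transition and 5 transversions over 19 sites: P = 1/19 = 0.052632, Q = 5/19 = 0.263158.
d = −0.5·ln(0.631578) − 0.25·ln(0.473684) = −0.5·(-0.459534) − 0.25·(-0.747215) = 0.4166.

0.4166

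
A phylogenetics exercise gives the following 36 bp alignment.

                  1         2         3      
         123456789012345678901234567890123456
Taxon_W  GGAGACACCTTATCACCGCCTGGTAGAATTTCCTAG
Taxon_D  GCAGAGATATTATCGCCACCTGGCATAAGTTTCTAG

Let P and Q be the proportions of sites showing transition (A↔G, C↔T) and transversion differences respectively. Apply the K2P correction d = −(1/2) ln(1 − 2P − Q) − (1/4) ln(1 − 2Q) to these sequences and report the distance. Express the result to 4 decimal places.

0.3509

The sequences differ at positions 2 (G/C, transversion), 6 (C/G, transversion), 8 (C/T, transition), 9 (C/A, transversion), 15 (A/G, transition), 18 (G/A, transition), 24 (T/C, transition), 26 (G/T, transversion), 29 (T/G, transversion), 32 (C/T, transition).
Of the 10 differences, 5 transitions and 5 transversions over 36 sites: P = 5/36 = 0.138889, Q = 5/36 = 0.138889.
d = −0.5·ln(0.583333) − 0.25·ln(0.722222) = −0.5·(-0.538997) − 0.25·(-0.325423) = 0.3509.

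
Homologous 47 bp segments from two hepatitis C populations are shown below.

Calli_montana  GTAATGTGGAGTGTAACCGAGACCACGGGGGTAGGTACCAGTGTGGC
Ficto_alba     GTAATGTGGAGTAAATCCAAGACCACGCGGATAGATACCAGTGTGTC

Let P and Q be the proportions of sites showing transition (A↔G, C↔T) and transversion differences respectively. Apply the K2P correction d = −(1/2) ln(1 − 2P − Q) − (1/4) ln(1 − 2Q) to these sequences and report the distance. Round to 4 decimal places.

0.1940

Mismatches occur at site 13 (G↔A, transition), site 14 (T↔A, transversion), site 16 (A↔T, transversion), site 19 (G↔A, transition), site 28 (G↔C, transversion), site 31 (G↔A, transition), site 35 (G↔A, transition), site 46 (G↔T, transversion).
Of the 8 differences, 4 transitions and 4 transversions over 47 sites: P = 4/47 = 0.085106, Q = 4/47 = 0.085106.
d = −0.5·ln(0.744682) − 0.25·ln(0.829788) = −0.5·(-0.294798) − 0.25·(-0.186585) = 0.1940.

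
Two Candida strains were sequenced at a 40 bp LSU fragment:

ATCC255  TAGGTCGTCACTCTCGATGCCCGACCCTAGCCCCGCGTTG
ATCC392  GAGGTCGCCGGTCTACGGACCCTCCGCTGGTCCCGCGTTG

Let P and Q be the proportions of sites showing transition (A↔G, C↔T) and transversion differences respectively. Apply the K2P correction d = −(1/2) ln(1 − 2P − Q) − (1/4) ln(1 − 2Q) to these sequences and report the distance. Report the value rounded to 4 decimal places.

0.4743

Mismatches occur at site 1 (T↔G, transversion), site 8 (T↔C, transition), site 10 (A↔G, transition), site 11 (C↔G, transversion), site 15 (C↔A, transversion), site 16 (G↔C, transversion), site 17 (A↔G, transition), site 18 (T↔G, transversion), site 19 (G↔A, transition), site 23 (G↔T, transversion), site 24 (A↔C, transversion), site 26 (C↔G, transversion), site 29 (A↔G, transition), site 31 (C↔T, transition).
Of the 14 differences, 6 transitions and 8 transversions over 40 sites: P = 6/40 = 0.150000, Q = 8/40 = 0.200000.
d = −0.5·ln(0.500000) − 0.25·ln(0.600000) = −0.5·(-0.693147) − 0.25·(-0.510826) = 0.4743.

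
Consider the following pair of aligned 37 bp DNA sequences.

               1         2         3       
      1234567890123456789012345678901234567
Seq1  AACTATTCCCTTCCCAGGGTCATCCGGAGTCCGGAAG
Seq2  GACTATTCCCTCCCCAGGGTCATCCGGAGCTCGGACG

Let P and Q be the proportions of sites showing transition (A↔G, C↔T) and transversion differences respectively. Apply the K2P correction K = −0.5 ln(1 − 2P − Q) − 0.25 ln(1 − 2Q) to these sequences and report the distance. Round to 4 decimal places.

0.1532

The sequences differ at positions 1 (A/G, transition), 12 (T/C, transition), 30 (T/C, transition), 31 (C/T, transition), 36 (A/C, transversion).
Of the 5 differences, 4 transitions and 1 transversion over 37 sites: P = 4/37 = 0.108108, Q = 1/37 = 0.027027.
d = −0.5·ln(0.756757) − 0.25·ln(0.945946) = −0.5·(-0.278713) − 0.25·(-0.055570) = 0.1532.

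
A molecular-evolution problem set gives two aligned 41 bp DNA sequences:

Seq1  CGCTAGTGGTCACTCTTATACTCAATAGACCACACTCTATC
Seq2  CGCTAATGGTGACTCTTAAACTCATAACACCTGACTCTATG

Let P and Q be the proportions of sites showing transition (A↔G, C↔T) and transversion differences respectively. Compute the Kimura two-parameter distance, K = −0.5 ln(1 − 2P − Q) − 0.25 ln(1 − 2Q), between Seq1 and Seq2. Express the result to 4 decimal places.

0.2635

Differing sites — 6:G/A (Ti); 11:C/G (Tv); 19:T/A (Tv); 25:A/T (Tv); 26:T/A (Tv); 28:G/C (Tv); 32:A/T (Tv); 33:C/G (Tv); 41:C/G (Tv).
Of the 9 differences, 1 transition and 8 transversions over 41 sites: P = 1/41 = 0.024390, Q = 8/41 = 0.195122.
d = −0.5·ln(0.756098) − 0.25·ln(0.609756) = −0.5·(-0.279584) − 0.25·(-0.494696) = 0.2635.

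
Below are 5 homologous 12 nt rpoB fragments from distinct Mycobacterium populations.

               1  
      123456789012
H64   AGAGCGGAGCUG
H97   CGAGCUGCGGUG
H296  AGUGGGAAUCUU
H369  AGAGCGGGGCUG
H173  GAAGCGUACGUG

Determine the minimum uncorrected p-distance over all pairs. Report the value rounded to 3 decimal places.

Pairwise Hamming distances:
  H64 vs H97: 4
  H64 vs H296: 5
  H64 vs H369: 1
  H64 vs H173: 5
  H97 vs H296: 9
  H97 vs H369: 4
  H97 vs H173: 6
  H296 vs H369: 6
  H296 vs H173: 8
  H369 vs H173: 6
The smallest is 1 mismatch, between H64 and H369; p = 1/12 = 0.083.

0.083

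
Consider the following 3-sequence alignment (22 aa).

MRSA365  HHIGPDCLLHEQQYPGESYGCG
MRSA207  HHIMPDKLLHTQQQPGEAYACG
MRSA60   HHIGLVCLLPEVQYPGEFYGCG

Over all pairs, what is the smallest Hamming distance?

5

Pairwise Hamming distances:
  MRSA365 vs MRSA207: 6
  MRSA365 vs MRSA60: 5
  MRSA207 vs MRSA60: 10
The smallest is 5, between MRSA365 and MRSA60.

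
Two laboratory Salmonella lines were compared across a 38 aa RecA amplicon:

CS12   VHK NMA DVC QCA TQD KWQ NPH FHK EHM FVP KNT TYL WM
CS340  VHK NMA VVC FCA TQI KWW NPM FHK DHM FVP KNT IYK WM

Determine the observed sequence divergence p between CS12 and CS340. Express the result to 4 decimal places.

0.2105

Differing sites — 7:D/V; 10:Q/F; 15:D/I; 18:Q/W; 21:H/M; 25:E/D; 34:T/I; 36:L/K.
There are 8 differences over 38 sites, so p = 8/38 = 0.2105.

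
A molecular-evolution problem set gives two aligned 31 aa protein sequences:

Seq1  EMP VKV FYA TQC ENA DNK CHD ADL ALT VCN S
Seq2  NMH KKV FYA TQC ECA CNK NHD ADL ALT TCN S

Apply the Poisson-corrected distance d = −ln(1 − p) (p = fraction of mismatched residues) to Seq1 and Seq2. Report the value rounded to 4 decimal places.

0.2559

The sequences differ at positions 1 (E/N), 3 (P/H), 4 (V/K), 14 (N/C), 16 (D/C), 19 (C/N), 28 (V/T).
p = 7/31 = 0.225806.
d = −ln(1 − 0.225806) = −ln(0.774194) = 0.2559.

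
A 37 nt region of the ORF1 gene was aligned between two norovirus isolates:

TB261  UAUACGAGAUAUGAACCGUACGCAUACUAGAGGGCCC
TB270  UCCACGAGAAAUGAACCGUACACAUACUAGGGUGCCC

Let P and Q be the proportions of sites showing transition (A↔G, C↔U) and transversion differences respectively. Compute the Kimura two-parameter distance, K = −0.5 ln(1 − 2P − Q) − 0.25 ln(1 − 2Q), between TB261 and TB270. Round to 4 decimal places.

0.1836

Mismatches occur at site 2 (A↔C, transversion), site 3 (U↔C, transition), site 10 (U↔A, transversion), site 22 (G↔A, transition), site 31 (A↔G, transition), site 33 (G↔U, transversion).
Of the 6 differences, 3 transitions and 3 transversions over 37 sites: P = 3/37 = 0.081081, Q = 3/37 = 0.081081.
d = −0.5·ln(0.756757) − 0.25·ln(0.837838) = −0.5·(-0.278713) − 0.25·(-0.176931) = 0.1836.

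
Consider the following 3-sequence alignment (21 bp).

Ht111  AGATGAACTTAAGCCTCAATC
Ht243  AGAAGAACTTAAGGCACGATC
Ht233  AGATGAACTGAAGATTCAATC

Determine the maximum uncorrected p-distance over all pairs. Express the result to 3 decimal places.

0.286

Pairwise Hamming distances:
  Ht111 vs Ht243: 4
  Ht111 vs Ht233: 3
  Ht243 vs Ht233: 6
The largest is 6 mismatches, between Ht243 and Ht233; p = 6/21 = 0.286.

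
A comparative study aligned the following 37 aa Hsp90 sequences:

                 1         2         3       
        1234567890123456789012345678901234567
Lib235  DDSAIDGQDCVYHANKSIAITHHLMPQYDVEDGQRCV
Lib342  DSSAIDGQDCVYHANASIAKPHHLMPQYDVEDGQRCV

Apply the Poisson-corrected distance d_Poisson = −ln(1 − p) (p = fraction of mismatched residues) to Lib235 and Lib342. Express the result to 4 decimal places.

0.1144

The sequences differ at positions 2 (D/S), 16 (K/A), 20 (I/K), 21 (T/P).
p = 4/37 = 0.108108.
d = −ln(1 − 0.108108) = −ln(0.891892) = 0.1144.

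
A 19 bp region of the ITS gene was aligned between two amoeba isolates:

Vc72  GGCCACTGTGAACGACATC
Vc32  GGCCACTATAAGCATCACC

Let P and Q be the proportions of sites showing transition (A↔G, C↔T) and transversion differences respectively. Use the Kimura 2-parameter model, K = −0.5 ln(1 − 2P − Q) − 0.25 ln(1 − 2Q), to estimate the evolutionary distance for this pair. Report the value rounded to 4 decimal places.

0.4603

Differing sites — 8:G/A (Ti); 10:G/A (Ti); 12:A/G (Ti); 14:G/A (Ti); 15:A/T (Tv); 18:T/C (Ti).
Of the 6 differences, 5 transitions and 1 transversion over 19 sites: P = 5/19 = 0.263158, Q = 1/19 = 0.052632.
d = −0.5·ln(0.421052) − 0.25·ln(0.894736) = −0.5·(-0.864999) − 0.25·(-0.111227) = 0.4603.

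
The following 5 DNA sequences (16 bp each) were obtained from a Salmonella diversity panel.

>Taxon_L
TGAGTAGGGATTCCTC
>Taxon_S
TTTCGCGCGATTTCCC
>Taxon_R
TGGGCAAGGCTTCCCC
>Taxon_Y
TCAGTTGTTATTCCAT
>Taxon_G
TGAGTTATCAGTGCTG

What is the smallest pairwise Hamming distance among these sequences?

5

Pairwise Hamming distances:
  Taxon_L vs Taxon_S: 8
  Taxon_L vs Taxon_R: 5
  Taxon_L vs Taxon_Y: 6
  Taxon_L vs Taxon_G: 7
  Taxon_S vs Taxon_R: 9
  Taxon_S vs Taxon_Y: 10
  Taxon_S vs Taxon_G: 12
  Taxon_R vs Taxon_Y: 10
  Taxon_R vs Taxon_G: 10
  Taxon_Y vs Taxon_G: 7
The smallest is 5, between Taxon_L and Taxon_R.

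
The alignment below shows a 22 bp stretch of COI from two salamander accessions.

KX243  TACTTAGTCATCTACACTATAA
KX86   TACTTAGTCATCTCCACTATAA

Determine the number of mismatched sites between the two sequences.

The sequences differ at position 14 (A/C).
That gives 1 mismatch out of 22 aligned sites, so the Hamming distance is 1.

1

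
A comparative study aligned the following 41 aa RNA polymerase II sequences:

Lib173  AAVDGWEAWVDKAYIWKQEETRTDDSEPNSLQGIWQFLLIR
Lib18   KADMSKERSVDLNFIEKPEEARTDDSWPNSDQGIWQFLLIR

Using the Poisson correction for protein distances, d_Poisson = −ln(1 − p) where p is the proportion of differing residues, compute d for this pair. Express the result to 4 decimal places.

0.4555

Mismatches occur at site 1 (A/K), site 3 (V/D), site 4 (D/M), site 5 (G/S), site 6 (W/K), site 8 (A/R), site 9 (W/S), site 12 (K/L), site 13 (A/N), site 14 (Y/F), site 16 (W/E), site 18 (Q/P), site 21 (T/A), site 27 (E/W), site 31 (L/D).
p = 15/41 = 0.365854.
d = −ln(1 − 0.365854) = −ln(0.634146) = 0.4555.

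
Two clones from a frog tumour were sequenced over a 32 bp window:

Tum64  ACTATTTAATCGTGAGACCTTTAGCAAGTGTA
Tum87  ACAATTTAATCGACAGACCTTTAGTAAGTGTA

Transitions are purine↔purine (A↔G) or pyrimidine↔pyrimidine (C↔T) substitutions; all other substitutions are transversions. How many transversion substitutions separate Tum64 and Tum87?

3

Mismatches occur at site 3 (T↔A, transversion), site 13 (T↔A, transversion), site 14 (G↔C, transversion), site 25 (C↔T, transition).
Of the 4 differences, 1 transition and 3 transversions, so the answer is 3.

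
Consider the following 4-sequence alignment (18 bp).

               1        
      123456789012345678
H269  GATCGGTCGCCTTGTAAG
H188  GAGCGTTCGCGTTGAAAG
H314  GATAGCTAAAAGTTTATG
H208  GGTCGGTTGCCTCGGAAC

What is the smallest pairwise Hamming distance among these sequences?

Pairwise Hamming distances:
  H269 vs H188: 4
  H269 vs H314: 9
  H269 vs H208: 5
  H188 vs H314: 11
  H188 vs H208: 8
  H314 vs H208: 13
The smallest is 4, between H269 and H188.

4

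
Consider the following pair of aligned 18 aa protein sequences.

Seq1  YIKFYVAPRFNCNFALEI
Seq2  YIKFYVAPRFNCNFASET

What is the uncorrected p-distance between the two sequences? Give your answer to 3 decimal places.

0.111

Mismatches occur at site 16 (L↔S), site 18 (I↔T).
There are 2 differences over 18 sites, so p = 2/18 = 0.111.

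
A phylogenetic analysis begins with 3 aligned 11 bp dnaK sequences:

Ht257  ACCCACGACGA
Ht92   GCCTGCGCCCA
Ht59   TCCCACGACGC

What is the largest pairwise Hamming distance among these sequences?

Pairwise Hamming distances:
  Ht257 vs Ht92: 5
  Ht257 vs Ht59: 2
  Ht92 vs Ht59: 6
The largest is 6, between Ht92 and Ht59.

6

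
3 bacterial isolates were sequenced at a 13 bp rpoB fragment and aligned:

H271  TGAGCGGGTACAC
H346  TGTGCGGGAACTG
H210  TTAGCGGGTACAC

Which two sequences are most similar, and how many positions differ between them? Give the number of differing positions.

Pairwise Hamming distances:
  H271 vs H346: 4
  H271 vs H210: 1
  H346 vs H210: 5
The smallest is 1, between H271 and H210.

1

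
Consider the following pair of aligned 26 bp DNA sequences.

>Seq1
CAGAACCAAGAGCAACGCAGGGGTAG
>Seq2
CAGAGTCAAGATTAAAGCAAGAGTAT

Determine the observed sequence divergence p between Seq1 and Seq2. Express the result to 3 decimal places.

The sequences differ at positions 5 (A/G), 6 (C/T), 12 (G/T), 13 (C/T), 16 (C/A), 20 (G/A), 22 (G/A), 26 (G/T).
There are 8 differences over 26 sites, so p = 8/26 = 0.308.

0.308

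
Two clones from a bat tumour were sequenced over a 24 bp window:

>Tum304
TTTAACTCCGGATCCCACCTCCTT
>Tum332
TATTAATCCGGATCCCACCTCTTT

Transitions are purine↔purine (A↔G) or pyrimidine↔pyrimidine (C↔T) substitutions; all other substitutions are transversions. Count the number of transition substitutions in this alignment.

Mismatches occur at site 2 (T↔A, transversion), site 4 (A↔T, transversion), site 6 (C↔A, transversion), site 22 (C↔T, transition).
Of the 4 differences, 1 transition and 3 transversions, so the answer is 1.

1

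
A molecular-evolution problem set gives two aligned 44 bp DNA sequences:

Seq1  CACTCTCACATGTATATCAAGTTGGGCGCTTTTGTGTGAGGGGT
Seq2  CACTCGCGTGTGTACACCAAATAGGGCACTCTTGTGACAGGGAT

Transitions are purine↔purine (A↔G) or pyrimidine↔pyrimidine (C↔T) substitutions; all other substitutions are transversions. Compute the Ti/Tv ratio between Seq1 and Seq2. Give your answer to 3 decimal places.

2.250

Differing sites — 6:T/G (Tv); 8:A/G (Ti); 9:C/T (Ti); 10:A/G (Ti); 15:T/C (Ti); 17:T/C (Ti); 21:G/A (Ti); 23:T/A (Tv); 28:G/A (Ti); 31:T/C (Ti); 37:T/A (Tv); 38:G/C (Tv); 43:G/A (Ti).
Of the 13 differences, 9 transitions and 4 transversions, so Ti/Tv = 9/4 = 2.250.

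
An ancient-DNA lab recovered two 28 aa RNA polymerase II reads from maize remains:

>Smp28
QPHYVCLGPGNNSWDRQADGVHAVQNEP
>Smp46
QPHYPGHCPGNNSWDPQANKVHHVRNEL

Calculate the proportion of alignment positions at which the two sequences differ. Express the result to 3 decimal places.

0.357

The sequences differ at positions 5 (V/P), 6 (C/G), 7 (L/H), 8 (G/C), 16 (R/P), 19 (D/N), 20 (G/K), 23 (A/H), 25 (Q/R), 28 (P/L).
There are 10 differences over 28 sites, so p = 10/28 = 0.357.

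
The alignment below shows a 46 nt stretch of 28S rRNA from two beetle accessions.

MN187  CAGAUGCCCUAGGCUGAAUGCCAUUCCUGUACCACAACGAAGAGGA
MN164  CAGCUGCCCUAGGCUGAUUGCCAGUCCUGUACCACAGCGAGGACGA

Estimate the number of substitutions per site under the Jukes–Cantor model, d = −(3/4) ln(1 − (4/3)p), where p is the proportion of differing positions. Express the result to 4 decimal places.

0.1433

The sequences differ at positions 4 (A/C), 18 (A/U), 24 (U/G), 37 (A/G), 41 (A/G), 44 (G/C).
p = 6/46 = 0.130435.
d = −0.75 · ln(1 − (4/3)·0.130435) = −0.75 · ln(0.826087) = −0.75 · (-0.191055) = 0.1433.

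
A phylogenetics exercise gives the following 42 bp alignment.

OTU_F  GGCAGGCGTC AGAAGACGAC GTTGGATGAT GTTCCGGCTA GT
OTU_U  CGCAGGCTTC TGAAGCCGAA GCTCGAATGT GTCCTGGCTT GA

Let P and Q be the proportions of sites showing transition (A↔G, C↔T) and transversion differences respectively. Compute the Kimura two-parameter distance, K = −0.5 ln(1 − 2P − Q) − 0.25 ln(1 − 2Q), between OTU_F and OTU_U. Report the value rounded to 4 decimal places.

Mismatches occur at site 1 (G→C, transversion), site 8 (G→T, transversion), site 11 (A→T, transversion), site 16 (A→C, transversion), site 20 (C→A, transversion), site 22 (T→C, transition), site 24 (G→C, transversion), site 27 (T→A, transversion), site 28 (G→T, transversion), site 29 (A→G, transition), site 33 (T→C, transition), site 35 (C→T, transition), site 40 (A→T, transversion), site 42 (T→A, transversion).
Of the 14 differences, 4 transitions and 10 transversions over 42 sites: P = 4/42 = 0.095238, Q = 10/42 = 0.238095.
d = −0.5·ln(0.571429) − 0.25·ln(0.523810) = −0.5·(-0.559615) − 0.25·(-0.646626) = 0.4415.

0.4415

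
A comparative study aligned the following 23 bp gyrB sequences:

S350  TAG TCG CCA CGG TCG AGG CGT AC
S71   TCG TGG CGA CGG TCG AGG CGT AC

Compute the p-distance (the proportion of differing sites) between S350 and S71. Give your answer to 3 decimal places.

Differing sites — 2:A/C; 5:C/G; 8:C/G.
There are 3 differences over 23 sites, so p = 3/23 = 0.130.

0.130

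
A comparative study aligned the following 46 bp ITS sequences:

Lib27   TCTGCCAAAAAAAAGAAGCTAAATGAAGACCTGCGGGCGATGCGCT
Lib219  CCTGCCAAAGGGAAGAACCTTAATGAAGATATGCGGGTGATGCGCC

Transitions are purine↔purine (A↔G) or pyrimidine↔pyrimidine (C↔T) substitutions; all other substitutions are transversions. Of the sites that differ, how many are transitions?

7

The sequences differ at positions 1 (T/C, transition), 10 (A/G, transition), 11 (A/G, transition), 12 (A/G, transition), 18 (G/C, transversion), 21 (A/T, transversion), 30 (C/T, transition), 31 (C/A, transversion), 38 (C/T, transition), 46 (T/C, transition).
Of the 10 differences, 7 transitions and 3 transversions, so the answer is 7.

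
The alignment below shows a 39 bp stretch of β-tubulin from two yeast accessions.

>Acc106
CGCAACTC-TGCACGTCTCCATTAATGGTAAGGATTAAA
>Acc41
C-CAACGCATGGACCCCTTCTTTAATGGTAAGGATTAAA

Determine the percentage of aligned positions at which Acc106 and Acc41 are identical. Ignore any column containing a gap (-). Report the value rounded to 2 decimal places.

83.78%

Excluding the 2 gap columns leaves 37 comparable sites.
Mismatches occur at site 7 (T/G), site 12 (C/G), site 15 (G/C), site 16 (T/C), site 19 (C/T), site 21 (A/T).
31 of the 37 comparable sites match, so the percent identity is 31/37 × 100 = 83.78%.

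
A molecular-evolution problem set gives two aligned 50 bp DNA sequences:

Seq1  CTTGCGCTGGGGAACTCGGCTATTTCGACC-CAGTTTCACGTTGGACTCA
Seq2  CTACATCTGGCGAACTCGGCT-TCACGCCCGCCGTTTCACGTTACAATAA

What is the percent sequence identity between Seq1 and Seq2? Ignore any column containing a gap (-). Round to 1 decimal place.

Excluding the 2 gap columns leaves 48 comparable sites.
Mismatches occur at site 3 (T/A), site 4 (G/C), site 5 (C/A), site 6 (G/T), site 11 (G/C), site 24 (T/C), site 25 (T/A), site 28 (A/C), site 33 (A/C), site 44 (G/A), site 45 (G/C), site 47 (C/A), site 49 (C/A).
35 of the 48 comparable sites match, so the percent identity is 35/48 × 100 = 72.9%.

72.9%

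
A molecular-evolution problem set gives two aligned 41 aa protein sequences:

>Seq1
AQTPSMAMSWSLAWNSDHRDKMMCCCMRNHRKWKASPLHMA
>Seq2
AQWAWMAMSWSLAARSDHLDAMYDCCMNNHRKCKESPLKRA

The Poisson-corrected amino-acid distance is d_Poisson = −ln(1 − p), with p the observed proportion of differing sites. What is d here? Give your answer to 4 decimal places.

0.4177

Differing sites — 3:T/W; 4:P/A; 5:S/W; 14:W/A; 15:N/R; 19:R/L; 21:K/A; 23:M/Y; 24:C/D; 28:R/N; 33:W/C; 35:A/E; 39:H/K; 40:M/R.
p = 14/41 = 0.341463.
d = −ln(1 − 0.341463) = −ln(0.658537) = 0.4177.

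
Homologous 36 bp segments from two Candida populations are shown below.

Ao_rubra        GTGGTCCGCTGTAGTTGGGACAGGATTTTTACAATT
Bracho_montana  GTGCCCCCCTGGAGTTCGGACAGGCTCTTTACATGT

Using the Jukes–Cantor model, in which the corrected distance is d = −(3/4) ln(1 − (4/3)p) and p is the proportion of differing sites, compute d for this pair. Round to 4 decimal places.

0.3041

Mismatches occur at site 4 (G/C), site 5 (T/C), site 8 (G/C), site 12 (T/G), site 17 (G/C), site 25 (A/C), site 27 (T/C), site 34 (A/T), site 35 (T/G).
p = 9/36 = 0.250000.
d = −0.75 · ln(1 − (4/3)·0.250000) = −0.75 · ln(0.666667) = −0.75 · (-0.405465) = 0.3041.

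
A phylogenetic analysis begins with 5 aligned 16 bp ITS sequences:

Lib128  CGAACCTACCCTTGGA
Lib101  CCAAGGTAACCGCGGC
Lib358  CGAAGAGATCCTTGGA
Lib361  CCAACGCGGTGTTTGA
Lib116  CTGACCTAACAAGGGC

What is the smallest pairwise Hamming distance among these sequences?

4

Pairwise Hamming distances:
  Lib128 vs Lib101: 7
  Lib128 vs Lib358: 4
  Lib128 vs Lib361: 8
  Lib128 vs Lib116: 7
  Lib101 vs Lib358: 7
  Lib101 vs Lib361: 10
  Lib101 vs Lib116: 7
  Lib358 vs Lib361: 9
  Lib358 vs Lib116: 10
  Lib361 vs Lib116: 12
The smallest is 4, between Lib128 and Lib358.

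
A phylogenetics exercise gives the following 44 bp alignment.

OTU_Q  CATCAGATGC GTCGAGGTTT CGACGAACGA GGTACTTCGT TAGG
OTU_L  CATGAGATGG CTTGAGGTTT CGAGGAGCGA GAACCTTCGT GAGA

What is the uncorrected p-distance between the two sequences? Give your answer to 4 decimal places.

0.2500

Mismatches occur at site 4 (C↔G), site 10 (C↔G), site 11 (G↔C), site 13 (C↔T), site 24 (C↔G), site 27 (A↔G), site 32 (G↔A), site 33 (T↔A), site 34 (A↔C), site 41 (T↔G), site 44 (G↔A).
There are 11 differences over 44 sites, so p = 11/44 = 0.2500.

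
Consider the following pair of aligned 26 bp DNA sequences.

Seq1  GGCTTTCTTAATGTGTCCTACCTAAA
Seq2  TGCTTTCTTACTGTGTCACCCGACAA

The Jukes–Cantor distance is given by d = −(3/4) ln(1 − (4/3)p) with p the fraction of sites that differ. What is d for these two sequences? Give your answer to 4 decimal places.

The sequences differ at positions 1 (G/T), 11 (A/C), 18 (C/A), 19 (T/C), 20 (A/C), 22 (C/G), 23 (T/A), 24 (A/C).
p = 8/26 = 0.307692.
d = −0.75 · ln(1 − (4/3)·0.307692) = −0.75 · ln(0.589744) = −0.75 · (-0.528067) = 0.3961.

0.3961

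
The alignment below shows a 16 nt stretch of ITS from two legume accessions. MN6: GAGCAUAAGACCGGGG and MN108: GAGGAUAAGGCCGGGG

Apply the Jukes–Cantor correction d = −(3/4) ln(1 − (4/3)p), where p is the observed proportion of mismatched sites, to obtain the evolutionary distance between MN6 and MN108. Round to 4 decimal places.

Mismatches occur at site 4 (C/G), site 10 (A/G).
p = 2/16 = 0.125000.
d = −0.75 · ln(1 − (4/3)·0.125000) = −0.75 · ln(0.833333) = −0.75 · (-0.182322) = 0.1367.

0.1367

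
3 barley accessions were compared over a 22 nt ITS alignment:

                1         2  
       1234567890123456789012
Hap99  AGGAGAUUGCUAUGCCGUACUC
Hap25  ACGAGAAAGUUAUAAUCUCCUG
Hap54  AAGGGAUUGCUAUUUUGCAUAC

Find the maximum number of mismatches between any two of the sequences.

Pairwise Hamming distances:
  Hap99 vs Hap25: 10
  Hap99 vs Hap54: 8
  Hap25 vs Hap54: 13
The largest is 13, between Hap25 and Hap54.

13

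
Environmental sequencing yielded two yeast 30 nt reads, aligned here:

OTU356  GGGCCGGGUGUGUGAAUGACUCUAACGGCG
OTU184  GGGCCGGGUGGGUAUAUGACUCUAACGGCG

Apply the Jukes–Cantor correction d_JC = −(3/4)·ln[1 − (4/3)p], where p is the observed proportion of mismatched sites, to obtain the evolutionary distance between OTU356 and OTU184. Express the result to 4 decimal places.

0.1073

The sequences differ at positions 11 (U/G), 14 (G/A), 15 (A/U).
p = 3/30 = 0.100000.
d = −0.75 · ln(1 − (4/3)·0.100000) = −0.75 · ln(0.866667) = −0.75 · (-0.143100) = 0.1073.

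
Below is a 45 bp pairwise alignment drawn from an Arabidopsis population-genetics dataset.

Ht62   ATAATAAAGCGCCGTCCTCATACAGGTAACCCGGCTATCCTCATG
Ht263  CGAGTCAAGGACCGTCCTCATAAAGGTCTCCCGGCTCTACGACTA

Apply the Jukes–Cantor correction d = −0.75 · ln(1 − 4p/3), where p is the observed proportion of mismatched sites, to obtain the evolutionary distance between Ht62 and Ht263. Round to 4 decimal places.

The sequences differ at positions 1 (A/C), 2 (T/G), 4 (A/G), 6 (A/C), 10 (C/G), 11 (G/A), 23 (C/A), 28 (A/C), 29 (A/T), 37 (A/C), 39 (C/A), 41 (T/G), 42 (C/A), 43 (A/C), 45 (G/A).
p = 15/45 = 0.333333.
d = −0.75 · ln(1 − (4/3)·0.333333) = −0.75 · ln(0.555556) = −0.75 · (-0.587786) = 0.4408.

0.4408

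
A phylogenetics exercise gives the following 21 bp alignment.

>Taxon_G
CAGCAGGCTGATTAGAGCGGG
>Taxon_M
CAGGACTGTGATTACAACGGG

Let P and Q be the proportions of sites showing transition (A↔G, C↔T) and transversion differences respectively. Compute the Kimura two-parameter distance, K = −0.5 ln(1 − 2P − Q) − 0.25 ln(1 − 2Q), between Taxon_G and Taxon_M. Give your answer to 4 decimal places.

Mismatches occur at site 4 (C↔G, transversion), site 6 (G↔C, transversion), site 7 (G↔T, transversion), site 8 (C↔G, transversion), site 15 (G↔C, transversion), site 17 (G↔A, transition).
Of the 6 differences, 1 transition and 5 transversions over 21 sites: P = 1/21 = 0.047619, Q = 5/21 = 0.238095.
d = −0.5·ln(0.666667) − 0.25·ln(0.523810) = −0.5·(-0.405465) − 0.25·(-0.646626) = 0.3644.

0.3644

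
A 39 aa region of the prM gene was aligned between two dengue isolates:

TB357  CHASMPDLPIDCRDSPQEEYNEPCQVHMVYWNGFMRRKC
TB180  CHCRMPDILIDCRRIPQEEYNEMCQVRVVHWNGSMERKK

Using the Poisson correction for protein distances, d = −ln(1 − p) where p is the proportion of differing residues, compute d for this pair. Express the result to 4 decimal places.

Mismatches occur at site 3 (A↔C), site 4 (S↔R), site 8 (L↔I), site 9 (P↔L), site 14 (D↔R), site 15 (S↔I), site 23 (P↔M), site 27 (H↔R), site 28 (M↔V), site 30 (Y↔H), site 34 (F↔S), site 36 (R↔E), site 39 (C↔K).
p = 13/39 = 0.333333.
d = −ln(1 − 0.333333) = −ln(0.666667) = 0.4055.

0.4055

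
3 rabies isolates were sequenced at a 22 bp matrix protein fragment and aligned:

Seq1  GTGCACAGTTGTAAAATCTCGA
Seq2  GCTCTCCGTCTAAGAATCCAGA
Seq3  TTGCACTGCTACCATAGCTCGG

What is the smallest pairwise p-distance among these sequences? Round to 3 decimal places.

Pairwise Hamming distances:
  Seq1 vs Seq2: 10
  Seq1 vs Seq3: 9
  Seq2 vs Seq3: 16
The smallest is 9 mismatches, between Seq1 and Seq3; p = 9/22 = 0.409.

0.409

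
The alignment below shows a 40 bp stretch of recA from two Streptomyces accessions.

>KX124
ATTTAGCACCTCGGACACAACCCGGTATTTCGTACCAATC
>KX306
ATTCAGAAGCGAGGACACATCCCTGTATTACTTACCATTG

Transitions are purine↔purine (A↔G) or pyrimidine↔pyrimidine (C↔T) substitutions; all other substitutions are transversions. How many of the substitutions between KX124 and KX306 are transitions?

1

Mismatches occur at site 4 (T/C, transition), site 7 (C/A, transversion), site 9 (C/G, transversion), site 11 (T/G, transversion), site 12 (C/A, transversion), site 20 (A/T, transversion), site 24 (G/T, transversion), site 30 (T/A, transversion), site 32 (G/T, transversion), site 38 (A/T, transversion), site 40 (C/G, transversion).
Of the 11 differences, 1 transition and 10 transversions, so the answer is 1.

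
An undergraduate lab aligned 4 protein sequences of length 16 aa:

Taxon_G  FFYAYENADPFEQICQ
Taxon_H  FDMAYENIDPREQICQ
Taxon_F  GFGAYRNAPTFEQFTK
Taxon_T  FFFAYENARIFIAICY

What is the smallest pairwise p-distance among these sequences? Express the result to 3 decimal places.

Pairwise Hamming distances:
  Taxon_G vs Taxon_H: 4
  Taxon_G vs Taxon_F: 8
  Taxon_G vs Taxon_T: 6
  Taxon_H vs Taxon_F: 11
  Taxon_H vs Taxon_T: 9
  Taxon_F vs Taxon_T: 10
The smallest is 4 mismatches, between Taxon_G and Taxon_H; p = 4/16 = 0.250.

0.250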